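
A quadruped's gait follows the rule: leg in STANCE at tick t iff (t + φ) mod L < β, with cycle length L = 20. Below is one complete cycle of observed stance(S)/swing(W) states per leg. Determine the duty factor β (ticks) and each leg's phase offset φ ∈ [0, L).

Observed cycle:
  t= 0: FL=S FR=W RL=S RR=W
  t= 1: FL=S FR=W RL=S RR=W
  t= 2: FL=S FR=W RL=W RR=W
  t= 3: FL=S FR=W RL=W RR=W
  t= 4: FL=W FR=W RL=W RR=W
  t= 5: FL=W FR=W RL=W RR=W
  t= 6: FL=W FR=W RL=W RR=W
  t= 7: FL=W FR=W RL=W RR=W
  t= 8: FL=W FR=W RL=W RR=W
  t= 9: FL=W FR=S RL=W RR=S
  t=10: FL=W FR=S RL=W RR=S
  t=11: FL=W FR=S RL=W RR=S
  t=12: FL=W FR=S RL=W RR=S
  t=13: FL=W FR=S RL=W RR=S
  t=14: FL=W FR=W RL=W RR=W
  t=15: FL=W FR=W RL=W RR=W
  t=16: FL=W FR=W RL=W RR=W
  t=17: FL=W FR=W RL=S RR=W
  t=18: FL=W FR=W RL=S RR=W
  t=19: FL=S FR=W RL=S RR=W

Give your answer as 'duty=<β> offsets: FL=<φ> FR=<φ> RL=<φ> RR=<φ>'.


duty=5 offsets: FL=1 FR=11 RL=3 RR=11

duty β = stance ticks per leg = 5
FL: stance ticks = 5; W→S at t=19 → φ=1
FR: stance ticks = 5; W→S at t=9 → φ=11
RL: stance ticks = 5; W→S at t=17 → φ=3
RR: stance ticks = 5; W→S at t=9 → φ=11


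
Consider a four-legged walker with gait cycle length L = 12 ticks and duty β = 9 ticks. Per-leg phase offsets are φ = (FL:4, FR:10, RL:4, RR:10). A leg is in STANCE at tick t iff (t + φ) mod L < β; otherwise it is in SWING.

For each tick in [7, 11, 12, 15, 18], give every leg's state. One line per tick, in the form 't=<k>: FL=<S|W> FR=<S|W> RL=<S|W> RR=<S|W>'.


t=7: phase=(11,5,11,5) vs β=9 → FL=W FR=S RL=W RR=S
t=11: phase=(3,9,3,9) vs β=9 → FL=S FR=W RL=S RR=W
t=12: phase=(4,10,4,10) vs β=9 → FL=S FR=W RL=S RR=W
t=15: phase=(7,1,7,1) vs β=9 → FL=S FR=S RL=S RR=S
t=18: phase=(10,4,10,4) vs β=9 → FL=W FR=S RL=W RR=S

t=7: FL=W FR=S RL=W RR=S
t=11: FL=S FR=W RL=S RR=W
t=12: FL=S FR=W RL=S RR=W
t=15: FL=S FR=S RL=S RR=S
t=18: FL=W FR=S RL=W RR=S


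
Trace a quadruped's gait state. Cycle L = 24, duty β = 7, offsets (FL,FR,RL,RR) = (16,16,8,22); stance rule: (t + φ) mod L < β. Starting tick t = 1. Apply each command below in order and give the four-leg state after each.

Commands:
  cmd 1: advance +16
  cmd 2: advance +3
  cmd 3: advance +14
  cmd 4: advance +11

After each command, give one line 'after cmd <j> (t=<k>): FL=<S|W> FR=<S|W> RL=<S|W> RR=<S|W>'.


start t=1: FL=W FR=W RL=W RR=W
cmd 1: advance +16 → t=17, phase=(9,9,1,15) → FL=W FR=W RL=S RR=W
cmd 2: advance +3 → t=20, phase=(12,12,4,18) → FL=W FR=W RL=S RR=W
cmd 3: advance +14 → t=34, phase=(2,2,18,8) → FL=S FR=S RL=W RR=W
cmd 4: advance +11 → t=45, phase=(13,13,5,19) → FL=W FR=W RL=S RR=W

after cmd 1 (t=17): FL=W FR=W RL=S RR=W
after cmd 2 (t=20): FL=W FR=W RL=S RR=W
after cmd 3 (t=34): FL=S FR=S RL=W RR=W
after cmd 4 (t=45): FL=W FR=W RL=S RR=W


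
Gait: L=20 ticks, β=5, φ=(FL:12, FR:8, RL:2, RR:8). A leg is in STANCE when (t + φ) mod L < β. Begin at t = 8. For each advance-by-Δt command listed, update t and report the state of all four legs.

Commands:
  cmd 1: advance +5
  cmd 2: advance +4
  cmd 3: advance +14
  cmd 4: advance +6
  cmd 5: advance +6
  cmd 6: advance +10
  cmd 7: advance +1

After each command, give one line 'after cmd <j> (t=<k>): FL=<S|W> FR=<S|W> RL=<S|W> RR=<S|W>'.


start t=8: FL=S FR=W RL=W RR=W
cmd 1: advance +5 → t=13, phase=(5,1,15,1) → FL=W FR=S RL=W RR=S
cmd 2: advance +4 → t=17, phase=(9,5,19,5) → FL=W FR=W RL=W RR=W
cmd 3: advance +14 → t=31, phase=(3,19,13,19) → FL=S FR=W RL=W RR=W
cmd 4: advance +6 → t=37, phase=(9,5,19,5) → FL=W FR=W RL=W RR=W
cmd 5: advance +6 → t=43, phase=(15,11,5,11) → FL=W FR=W RL=W RR=W
cmd 6: advance +10 → t=53, phase=(5,1,15,1) → FL=W FR=S RL=W RR=S
cmd 7: advance +1 → t=54, phase=(6,2,16,2) → FL=W FR=S RL=W RR=S

after cmd 1 (t=13): FL=W FR=S RL=W RR=S
after cmd 2 (t=17): FL=W FR=W RL=W RR=W
after cmd 3 (t=31): FL=S FR=W RL=W RR=W
after cmd 4 (t=37): FL=W FR=W RL=W RR=W
after cmd 5 (t=43): FL=W FR=W RL=W RR=W
after cmd 6 (t=53): FL=W FR=S RL=W RR=S
after cmd 7 (t=54): FL=W FR=S RL=W RR=S


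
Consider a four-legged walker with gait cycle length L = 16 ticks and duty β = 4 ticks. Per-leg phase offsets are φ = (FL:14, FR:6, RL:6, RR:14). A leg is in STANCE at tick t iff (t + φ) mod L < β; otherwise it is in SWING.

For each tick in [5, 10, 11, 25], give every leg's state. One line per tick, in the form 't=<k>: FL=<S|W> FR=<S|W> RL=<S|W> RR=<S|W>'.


t=5: FL=S FR=W RL=W RR=S
t=10: FL=W FR=S RL=S RR=W
t=11: FL=W FR=S RL=S RR=W
t=25: FL=W FR=W RL=W RR=W

t=5: phase=(3,11,11,3) vs β=4 → FL=S FR=W RL=W RR=S
t=10: phase=(8,0,0,8) vs β=4 → FL=W FR=S RL=S RR=W
t=11: phase=(9,1,1,9) vs β=4 → FL=W FR=S RL=S RR=W
t=25: phase=(7,15,15,7) vs β=4 → FL=W FR=W RL=W RR=W


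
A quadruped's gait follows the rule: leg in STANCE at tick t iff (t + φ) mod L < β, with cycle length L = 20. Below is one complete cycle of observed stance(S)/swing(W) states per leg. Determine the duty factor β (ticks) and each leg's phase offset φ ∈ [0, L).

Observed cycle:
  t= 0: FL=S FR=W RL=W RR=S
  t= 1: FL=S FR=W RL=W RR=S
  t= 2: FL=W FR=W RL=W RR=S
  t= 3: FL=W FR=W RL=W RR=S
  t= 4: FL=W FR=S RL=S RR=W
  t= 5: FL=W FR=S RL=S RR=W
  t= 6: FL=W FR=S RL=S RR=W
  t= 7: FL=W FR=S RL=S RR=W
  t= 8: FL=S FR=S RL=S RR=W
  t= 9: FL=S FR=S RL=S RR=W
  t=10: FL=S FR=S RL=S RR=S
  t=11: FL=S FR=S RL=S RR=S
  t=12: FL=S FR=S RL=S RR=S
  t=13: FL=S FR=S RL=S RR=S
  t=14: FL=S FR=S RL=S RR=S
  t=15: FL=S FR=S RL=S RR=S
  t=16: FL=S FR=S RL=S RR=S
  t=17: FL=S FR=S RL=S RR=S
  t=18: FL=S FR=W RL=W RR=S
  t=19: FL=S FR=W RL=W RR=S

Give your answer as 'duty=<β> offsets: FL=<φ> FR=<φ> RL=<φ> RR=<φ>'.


duty=14 offsets: FL=12 FR=16 RL=16 RR=10

duty β = stance ticks per leg = 14
FL: stance ticks = 14; W→S at t=8 → φ=12
FR: stance ticks = 14; W→S at t=4 → φ=16
RL: stance ticks = 14; W→S at t=4 → φ=16
RR: stance ticks = 14; W→S at t=10 → φ=10


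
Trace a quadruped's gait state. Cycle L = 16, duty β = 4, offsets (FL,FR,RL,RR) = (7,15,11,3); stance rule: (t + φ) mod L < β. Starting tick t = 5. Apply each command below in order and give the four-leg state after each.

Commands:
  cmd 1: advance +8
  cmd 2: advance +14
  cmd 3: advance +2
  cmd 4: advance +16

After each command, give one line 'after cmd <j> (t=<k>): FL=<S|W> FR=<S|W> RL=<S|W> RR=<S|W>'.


after cmd 1 (t=13): FL=W FR=W RL=W RR=S
after cmd 2 (t=27): FL=S FR=W RL=W RR=W
after cmd 3 (t=29): FL=W FR=W RL=W RR=S
after cmd 4 (t=45): FL=W FR=W RL=W RR=S

start t=5: FL=W FR=W RL=S RR=W
cmd 1: advance +8 → t=13, phase=(4,12,8,0) → FL=W FR=W RL=W RR=S
cmd 2: advance +14 → t=27, phase=(2,10,6,14) → FL=S FR=W RL=W RR=W
cmd 3: advance +2 → t=29, phase=(4,12,8,0) → FL=W FR=W RL=W RR=S
cmd 4: advance +16 → t=45, phase=(4,12,8,0) → FL=W FR=W RL=W RR=S


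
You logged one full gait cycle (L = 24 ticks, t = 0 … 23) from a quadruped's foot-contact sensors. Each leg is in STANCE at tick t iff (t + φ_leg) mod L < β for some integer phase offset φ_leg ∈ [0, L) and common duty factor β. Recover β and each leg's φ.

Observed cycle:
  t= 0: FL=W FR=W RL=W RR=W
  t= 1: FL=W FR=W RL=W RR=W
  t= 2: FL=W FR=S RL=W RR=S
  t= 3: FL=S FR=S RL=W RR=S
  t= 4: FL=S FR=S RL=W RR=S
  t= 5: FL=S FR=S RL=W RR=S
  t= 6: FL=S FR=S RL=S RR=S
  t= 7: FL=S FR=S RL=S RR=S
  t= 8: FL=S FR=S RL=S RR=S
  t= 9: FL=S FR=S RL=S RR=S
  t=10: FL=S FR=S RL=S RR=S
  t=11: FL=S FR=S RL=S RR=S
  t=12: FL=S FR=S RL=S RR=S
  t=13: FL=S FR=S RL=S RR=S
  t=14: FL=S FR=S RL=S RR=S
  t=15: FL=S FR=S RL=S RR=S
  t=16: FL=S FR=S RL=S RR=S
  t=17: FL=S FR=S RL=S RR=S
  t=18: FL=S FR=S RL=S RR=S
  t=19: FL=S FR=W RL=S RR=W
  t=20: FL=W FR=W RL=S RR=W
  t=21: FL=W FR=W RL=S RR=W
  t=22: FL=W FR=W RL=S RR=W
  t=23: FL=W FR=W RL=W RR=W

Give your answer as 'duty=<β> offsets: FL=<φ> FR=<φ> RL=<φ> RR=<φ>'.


duty=17 offsets: FL=21 FR=22 RL=18 RR=22

duty β = stance ticks per leg = 17
FL: stance ticks = 17; W→S at t=3 → φ=21
FR: stance ticks = 17; W→S at t=2 → φ=22
RL: stance ticks = 17; W→S at t=6 → φ=18
RR: stance ticks = 17; W→S at t=2 → φ=22


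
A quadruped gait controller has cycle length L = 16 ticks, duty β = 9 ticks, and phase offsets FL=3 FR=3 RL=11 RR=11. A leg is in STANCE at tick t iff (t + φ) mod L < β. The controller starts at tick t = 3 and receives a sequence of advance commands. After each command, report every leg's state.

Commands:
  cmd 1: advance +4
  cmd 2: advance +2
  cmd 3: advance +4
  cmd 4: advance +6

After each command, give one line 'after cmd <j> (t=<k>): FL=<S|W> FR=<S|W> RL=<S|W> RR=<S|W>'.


start t=3: FL=S FR=S RL=W RR=W
cmd 1: advance +4 → t=7, phase=(10,10,2,2) → FL=W FR=W RL=S RR=S
cmd 2: advance +2 → t=9, phase=(12,12,4,4) → FL=W FR=W RL=S RR=S
cmd 3: advance +4 → t=13, phase=(0,0,8,8) → FL=S FR=S RL=S RR=S
cmd 4: advance +6 → t=19, phase=(6,6,14,14) → FL=S FR=S RL=W RR=W

after cmd 1 (t=7): FL=W FR=W RL=S RR=S
after cmd 2 (t=9): FL=W FR=W RL=S RR=S
after cmd 3 (t=13): FL=S FR=S RL=S RR=S
after cmd 4 (t=19): FL=S FR=S RL=W RR=W


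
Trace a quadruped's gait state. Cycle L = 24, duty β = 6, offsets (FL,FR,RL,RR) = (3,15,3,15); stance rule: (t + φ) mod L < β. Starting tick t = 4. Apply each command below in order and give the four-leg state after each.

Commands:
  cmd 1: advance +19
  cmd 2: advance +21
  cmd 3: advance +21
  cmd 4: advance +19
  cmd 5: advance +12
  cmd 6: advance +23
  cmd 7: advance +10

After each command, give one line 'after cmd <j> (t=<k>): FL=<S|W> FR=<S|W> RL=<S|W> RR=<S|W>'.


start t=4: FL=W FR=W RL=W RR=W
cmd 1: advance +19 → t=23, phase=(2,14,2,14) → FL=S FR=W RL=S RR=W
cmd 2: advance +21 → t=44, phase=(23,11,23,11) → FL=W FR=W RL=W RR=W
cmd 3: advance +21 → t=65, phase=(20,8,20,8) → FL=W FR=W RL=W RR=W
cmd 4: advance +19 → t=84, phase=(15,3,15,3) → FL=W FR=S RL=W RR=S
cmd 5: advance +12 → t=96, phase=(3,15,3,15) → FL=S FR=W RL=S RR=W
cmd 6: advance +23 → t=119, phase=(2,14,2,14) → FL=S FR=W RL=S RR=W
cmd 7: advance +10 → t=129, phase=(12,0,12,0) → FL=W FR=S RL=W RR=S

after cmd 1 (t=23): FL=S FR=W RL=S RR=W
after cmd 2 (t=44): FL=W FR=W RL=W RR=W
after cmd 3 (t=65): FL=W FR=W RL=W RR=W
after cmd 4 (t=84): FL=W FR=S RL=W RR=S
after cmd 5 (t=96): FL=S FR=W RL=S RR=W
after cmd 6 (t=119): FL=S FR=W RL=S RR=W
after cmd 7 (t=129): FL=W FR=S RL=W RR=S


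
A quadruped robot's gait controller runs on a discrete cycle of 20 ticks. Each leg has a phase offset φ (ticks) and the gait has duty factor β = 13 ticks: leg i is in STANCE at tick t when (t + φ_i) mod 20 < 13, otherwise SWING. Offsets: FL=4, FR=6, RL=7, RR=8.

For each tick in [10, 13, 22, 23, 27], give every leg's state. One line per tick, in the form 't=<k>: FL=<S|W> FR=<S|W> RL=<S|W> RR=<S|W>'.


t=10: phase=(14,16,17,18) vs β=13 → FL=W FR=W RL=W RR=W
t=13: phase=(17,19,0,1) vs β=13 → FL=W FR=W RL=S RR=S
t=22: phase=(6,8,9,10) vs β=13 → FL=S FR=S RL=S RR=S
t=23: phase=(7,9,10,11) vs β=13 → FL=S FR=S RL=S RR=S
t=27: phase=(11,13,14,15) vs β=13 → FL=S FR=W RL=W RR=W

t=10: FL=W FR=W RL=W RR=W
t=13: FL=W FR=W RL=S RR=S
t=22: FL=S FR=S RL=S RR=S
t=23: FL=S FR=S RL=S RR=S
t=27: FL=S FR=W RL=W RR=W


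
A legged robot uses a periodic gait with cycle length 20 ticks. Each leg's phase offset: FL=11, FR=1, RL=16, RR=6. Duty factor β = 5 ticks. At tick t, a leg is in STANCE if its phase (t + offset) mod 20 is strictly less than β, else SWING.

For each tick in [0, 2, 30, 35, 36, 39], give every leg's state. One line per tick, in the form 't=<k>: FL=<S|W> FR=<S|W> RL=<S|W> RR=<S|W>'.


t=0: phase=(11,1,16,6) vs β=5 → FL=W FR=S RL=W RR=W
t=2: phase=(13,3,18,8) vs β=5 → FL=W FR=S RL=W RR=W
t=30: phase=(1,11,6,16) vs β=5 → FL=S FR=W RL=W RR=W
t=35: phase=(6,16,11,1) vs β=5 → FL=W FR=W RL=W RR=S
t=36: phase=(7,17,12,2) vs β=5 → FL=W FR=W RL=W RR=S
t=39: phase=(10,0,15,5) vs β=5 → FL=W FR=S RL=W RR=W

t=0: FL=W FR=S RL=W RR=W
t=2: FL=W FR=S RL=W RR=W
t=30: FL=S FR=W RL=W RR=W
t=35: FL=W FR=W RL=W RR=S
t=36: FL=W FR=W RL=W RR=S
t=39: FL=W FR=S RL=W RR=W


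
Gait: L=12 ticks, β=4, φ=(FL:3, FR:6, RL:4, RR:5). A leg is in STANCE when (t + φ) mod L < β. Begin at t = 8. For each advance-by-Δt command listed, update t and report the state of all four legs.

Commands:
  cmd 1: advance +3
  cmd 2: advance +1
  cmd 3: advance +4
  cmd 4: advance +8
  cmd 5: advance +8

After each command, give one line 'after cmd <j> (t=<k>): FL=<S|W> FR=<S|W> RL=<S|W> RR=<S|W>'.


after cmd 1 (t=11): FL=S FR=W RL=S RR=W
after cmd 2 (t=12): FL=S FR=W RL=W RR=W
after cmd 3 (t=16): FL=W FR=W RL=W RR=W
after cmd 4 (t=24): FL=S FR=W RL=W RR=W
after cmd 5 (t=32): FL=W FR=S RL=S RR=S

start t=8: FL=W FR=S RL=S RR=S
cmd 1: advance +3 → t=11, phase=(2,5,3,4) → FL=S FR=W RL=S RR=W
cmd 2: advance +1 → t=12, phase=(3,6,4,5) → FL=S FR=W RL=W RR=W
cmd 3: advance +4 → t=16, phase=(7,10,8,9) → FL=W FR=W RL=W RR=W
cmd 4: advance +8 → t=24, phase=(3,6,4,5) → FL=S FR=W RL=W RR=W
cmd 5: advance +8 → t=32, phase=(11,2,0,1) → FL=W FR=S RL=S RR=S


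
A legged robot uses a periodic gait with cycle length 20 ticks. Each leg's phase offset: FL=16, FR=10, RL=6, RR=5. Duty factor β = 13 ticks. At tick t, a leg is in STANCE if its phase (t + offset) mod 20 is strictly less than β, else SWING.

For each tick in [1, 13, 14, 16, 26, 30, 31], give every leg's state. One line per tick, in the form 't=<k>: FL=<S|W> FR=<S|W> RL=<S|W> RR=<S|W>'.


t=1: FL=W FR=S RL=S RR=S
t=13: FL=S FR=S RL=W RR=W
t=14: FL=S FR=S RL=S RR=W
t=16: FL=S FR=S RL=S RR=S
t=26: FL=S FR=W RL=S RR=S
t=30: FL=S FR=S RL=W RR=W
t=31: FL=S FR=S RL=W RR=W

t=1: phase=(17,11,7,6) vs β=13 → FL=W FR=S RL=S RR=S
t=13: phase=(9,3,19,18) vs β=13 → FL=S FR=S RL=W RR=W
t=14: phase=(10,4,0,19) vs β=13 → FL=S FR=S RL=S RR=W
t=16: phase=(12,6,2,1) vs β=13 → FL=S FR=S RL=S RR=S
t=26: phase=(2,16,12,11) vs β=13 → FL=S FR=W RL=S RR=S
t=30: phase=(6,0,16,15) vs β=13 → FL=S FR=S RL=W RR=W
t=31: phase=(7,1,17,16) vs β=13 → FL=S FR=S RL=W RR=W


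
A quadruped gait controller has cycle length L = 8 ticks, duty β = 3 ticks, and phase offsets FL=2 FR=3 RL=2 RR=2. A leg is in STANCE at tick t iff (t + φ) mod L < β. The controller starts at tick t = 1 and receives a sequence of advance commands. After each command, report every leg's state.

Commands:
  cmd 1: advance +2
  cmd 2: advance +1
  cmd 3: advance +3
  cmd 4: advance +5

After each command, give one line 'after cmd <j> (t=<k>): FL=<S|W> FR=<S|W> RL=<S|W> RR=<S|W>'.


after cmd 1 (t=3): FL=W FR=W RL=W RR=W
after cmd 2 (t=4): FL=W FR=W RL=W RR=W
after cmd 3 (t=7): FL=S FR=S RL=S RR=S
after cmd 4 (t=12): FL=W FR=W RL=W RR=W

start t=1: FL=W FR=W RL=W RR=W
cmd 1: advance +2 → t=3, phase=(5,6,5,5) → FL=W FR=W RL=W RR=W
cmd 2: advance +1 → t=4, phase=(6,7,6,6) → FL=W FR=W RL=W RR=W
cmd 3: advance +3 → t=7, phase=(1,2,1,1) → FL=S FR=S RL=S RR=S
cmd 4: advance +5 → t=12, phase=(6,7,6,6) → FL=W FR=W RL=W RR=W


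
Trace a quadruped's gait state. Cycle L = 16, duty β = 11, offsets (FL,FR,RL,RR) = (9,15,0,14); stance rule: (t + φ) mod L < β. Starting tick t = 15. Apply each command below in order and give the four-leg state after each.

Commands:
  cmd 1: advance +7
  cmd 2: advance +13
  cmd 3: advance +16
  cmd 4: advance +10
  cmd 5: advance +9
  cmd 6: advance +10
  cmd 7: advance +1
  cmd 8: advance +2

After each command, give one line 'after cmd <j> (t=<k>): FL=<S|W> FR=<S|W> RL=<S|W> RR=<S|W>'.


after cmd 1 (t=22): FL=W FR=S RL=S RR=S
after cmd 2 (t=35): FL=W FR=S RL=S RR=S
after cmd 3 (t=51): FL=W FR=S RL=S RR=S
after cmd 4 (t=61): FL=S FR=W RL=W RR=W
after cmd 5 (t=70): FL=W FR=S RL=S RR=S
after cmd 6 (t=80): FL=S FR=W RL=S RR=W
after cmd 7 (t=81): FL=S FR=S RL=S RR=W
after cmd 8 (t=83): FL=W FR=S RL=S RR=S

start t=15: FL=S FR=W RL=W RR=W
cmd 1: advance +7 → t=22, phase=(15,5,6,4) → FL=W FR=S RL=S RR=S
cmd 2: advance +13 → t=35, phase=(12,2,3,1) → FL=W FR=S RL=S RR=S
cmd 3: advance +16 → t=51, phase=(12,2,3,1) → FL=W FR=S RL=S RR=S
cmd 4: advance +10 → t=61, phase=(6,12,13,11) → FL=S FR=W RL=W RR=W
cmd 5: advance +9 → t=70, phase=(15,5,6,4) → FL=W FR=S RL=S RR=S
cmd 6: advance +10 → t=80, phase=(9,15,0,14) → FL=S FR=W RL=S RR=W
cmd 7: advance +1 → t=81, phase=(10,0,1,15) → FL=S FR=S RL=S RR=W
cmd 8: advance +2 → t=83, phase=(12,2,3,1) → FL=W FR=S RL=S RR=S


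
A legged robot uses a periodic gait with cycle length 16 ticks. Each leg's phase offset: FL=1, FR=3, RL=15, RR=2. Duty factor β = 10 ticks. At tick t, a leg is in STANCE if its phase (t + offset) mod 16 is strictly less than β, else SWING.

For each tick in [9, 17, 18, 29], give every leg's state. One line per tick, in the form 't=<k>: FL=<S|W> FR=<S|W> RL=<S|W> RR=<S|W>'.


t=9: phase=(10,12,8,11) vs β=10 → FL=W FR=W RL=S RR=W
t=17: phase=(2,4,0,3) vs β=10 → FL=S FR=S RL=S RR=S
t=18: phase=(3,5,1,4) vs β=10 → FL=S FR=S RL=S RR=S
t=29: phase=(14,0,12,15) vs β=10 → FL=W FR=S RL=W RR=W

t=9: FL=W FR=W RL=S RR=W
t=17: FL=S FR=S RL=S RR=S
t=18: FL=S FR=S RL=S RR=S
t=29: FL=W FR=S RL=W RR=W


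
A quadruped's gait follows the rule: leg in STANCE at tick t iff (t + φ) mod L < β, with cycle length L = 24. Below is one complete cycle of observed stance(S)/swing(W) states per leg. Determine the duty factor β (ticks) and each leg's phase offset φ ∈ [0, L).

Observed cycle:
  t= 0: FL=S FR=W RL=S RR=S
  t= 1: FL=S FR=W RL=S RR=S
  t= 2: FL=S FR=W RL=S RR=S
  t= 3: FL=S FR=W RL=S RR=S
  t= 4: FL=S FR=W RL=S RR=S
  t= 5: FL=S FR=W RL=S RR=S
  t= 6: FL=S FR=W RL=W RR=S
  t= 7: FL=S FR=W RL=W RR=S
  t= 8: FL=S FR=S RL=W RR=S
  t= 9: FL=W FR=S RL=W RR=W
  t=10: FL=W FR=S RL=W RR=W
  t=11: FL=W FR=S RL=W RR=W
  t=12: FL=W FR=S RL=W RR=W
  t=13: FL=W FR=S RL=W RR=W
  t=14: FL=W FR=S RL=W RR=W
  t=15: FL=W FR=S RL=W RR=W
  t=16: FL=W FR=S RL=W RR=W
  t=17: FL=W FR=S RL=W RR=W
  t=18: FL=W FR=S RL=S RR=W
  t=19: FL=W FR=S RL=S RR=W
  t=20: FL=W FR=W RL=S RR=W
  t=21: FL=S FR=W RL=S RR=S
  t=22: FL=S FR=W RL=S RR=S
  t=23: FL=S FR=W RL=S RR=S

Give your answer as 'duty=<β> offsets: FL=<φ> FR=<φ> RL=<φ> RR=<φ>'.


duty=12 offsets: FL=3 FR=16 RL=6 RR=3

duty β = stance ticks per leg = 12
FL: stance ticks = 12; W→S at t=21 → φ=3
FR: stance ticks = 12; W→S at t=8 → φ=16
RL: stance ticks = 12; W→S at t=18 → φ=6
RR: stance ticks = 12; W→S at t=21 → φ=3


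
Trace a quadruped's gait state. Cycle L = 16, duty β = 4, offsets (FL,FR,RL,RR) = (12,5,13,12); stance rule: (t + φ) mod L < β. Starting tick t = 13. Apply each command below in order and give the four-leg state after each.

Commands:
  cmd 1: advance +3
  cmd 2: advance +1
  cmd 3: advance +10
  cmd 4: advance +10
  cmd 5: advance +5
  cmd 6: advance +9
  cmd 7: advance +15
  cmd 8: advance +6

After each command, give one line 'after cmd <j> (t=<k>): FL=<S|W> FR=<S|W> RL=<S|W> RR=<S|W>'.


start t=13: FL=W FR=S RL=W RR=W
cmd 1: advance +3 → t=16, phase=(12,5,13,12) → FL=W FR=W RL=W RR=W
cmd 2: advance +1 → t=17, phase=(13,6,14,13) → FL=W FR=W RL=W RR=W
cmd 3: advance +10 → t=27, phase=(7,0,8,7) → FL=W FR=S RL=W RR=W
cmd 4: advance +10 → t=37, phase=(1,10,2,1) → FL=S FR=W RL=S RR=S
cmd 5: advance +5 → t=42, phase=(6,15,7,6) → FL=W FR=W RL=W RR=W
cmd 6: advance +9 → t=51, phase=(15,8,0,15) → FL=W FR=W RL=S RR=W
cmd 7: advance +15 → t=66, phase=(14,7,15,14) → FL=W FR=W RL=W RR=W
cmd 8: advance +6 → t=72, phase=(4,13,5,4) → FL=W FR=W RL=W RR=W

after cmd 1 (t=16): FL=W FR=W RL=W RR=W
after cmd 2 (t=17): FL=W FR=W RL=W RR=W
after cmd 3 (t=27): FL=W FR=S RL=W RR=W
after cmd 4 (t=37): FL=S FR=W RL=S RR=S
after cmd 5 (t=42): FL=W FR=W RL=W RR=W
after cmd 6 (t=51): FL=W FR=W RL=S RR=W
after cmd 7 (t=66): FL=W FR=W RL=W RR=W
after cmd 8 (t=72): FL=W FR=W RL=W RR=W


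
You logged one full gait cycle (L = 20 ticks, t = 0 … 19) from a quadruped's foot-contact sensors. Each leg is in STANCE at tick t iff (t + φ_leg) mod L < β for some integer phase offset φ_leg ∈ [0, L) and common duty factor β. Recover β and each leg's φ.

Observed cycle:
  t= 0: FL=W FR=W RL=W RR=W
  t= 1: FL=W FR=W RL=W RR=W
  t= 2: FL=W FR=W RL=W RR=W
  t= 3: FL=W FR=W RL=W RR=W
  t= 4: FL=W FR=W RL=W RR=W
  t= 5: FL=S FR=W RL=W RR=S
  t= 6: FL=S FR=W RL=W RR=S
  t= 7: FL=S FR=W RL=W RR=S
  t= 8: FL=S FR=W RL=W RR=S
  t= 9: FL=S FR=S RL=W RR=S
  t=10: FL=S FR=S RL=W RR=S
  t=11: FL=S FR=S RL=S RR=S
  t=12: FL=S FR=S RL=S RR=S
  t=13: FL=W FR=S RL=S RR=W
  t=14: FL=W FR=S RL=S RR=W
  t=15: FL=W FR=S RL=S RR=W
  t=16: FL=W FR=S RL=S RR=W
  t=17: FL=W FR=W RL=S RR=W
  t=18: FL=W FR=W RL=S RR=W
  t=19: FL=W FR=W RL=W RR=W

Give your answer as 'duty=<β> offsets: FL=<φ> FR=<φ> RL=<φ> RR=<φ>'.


duty β = stance ticks per leg = 8
FL: stance ticks = 8; W→S at t=5 → φ=15
FR: stance ticks = 8; W→S at t=9 → φ=11
RL: stance ticks = 8; W→S at t=11 → φ=9
RR: stance ticks = 8; W→S at t=5 → φ=15

duty=8 offsets: FL=15 FR=11 RL=9 RR=15


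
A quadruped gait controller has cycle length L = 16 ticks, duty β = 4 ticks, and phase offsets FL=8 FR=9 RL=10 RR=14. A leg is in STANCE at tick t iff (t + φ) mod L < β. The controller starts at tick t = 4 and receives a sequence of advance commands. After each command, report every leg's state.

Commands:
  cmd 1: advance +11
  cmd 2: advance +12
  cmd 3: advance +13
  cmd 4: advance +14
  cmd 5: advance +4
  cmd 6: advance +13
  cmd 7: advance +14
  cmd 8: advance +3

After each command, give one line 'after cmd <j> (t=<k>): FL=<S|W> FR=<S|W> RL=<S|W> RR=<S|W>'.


after cmd 1 (t=15): FL=W FR=W RL=W RR=W
after cmd 2 (t=27): FL=S FR=W RL=W RR=W
after cmd 3 (t=40): FL=S FR=S RL=S RR=W
after cmd 4 (t=54): FL=W FR=W RL=S RR=W
after cmd 5 (t=58): FL=S FR=S RL=W RR=W
after cmd 6 (t=71): FL=W FR=S RL=S RR=W
after cmd 7 (t=85): FL=W FR=W RL=W RR=S
after cmd 8 (t=88): FL=S FR=S RL=S RR=W

start t=4: FL=W FR=W RL=W RR=S
cmd 1: advance +11 → t=15, phase=(7,8,9,13) → FL=W FR=W RL=W RR=W
cmd 2: advance +12 → t=27, phase=(3,4,5,9) → FL=S FR=W RL=W RR=W
cmd 3: advance +13 → t=40, phase=(0,1,2,6) → FL=S FR=S RL=S RR=W
cmd 4: advance +14 → t=54, phase=(14,15,0,4) → FL=W FR=W RL=S RR=W
cmd 5: advance +4 → t=58, phase=(2,3,4,8) → FL=S FR=S RL=W RR=W
cmd 6: advance +13 → t=71, phase=(15,0,1,5) → FL=W FR=S RL=S RR=W
cmd 7: advance +14 → t=85, phase=(13,14,15,3) → FL=W FR=W RL=W RR=S
cmd 8: advance +3 → t=88, phase=(0,1,2,6) → FL=S FR=S RL=S RR=W


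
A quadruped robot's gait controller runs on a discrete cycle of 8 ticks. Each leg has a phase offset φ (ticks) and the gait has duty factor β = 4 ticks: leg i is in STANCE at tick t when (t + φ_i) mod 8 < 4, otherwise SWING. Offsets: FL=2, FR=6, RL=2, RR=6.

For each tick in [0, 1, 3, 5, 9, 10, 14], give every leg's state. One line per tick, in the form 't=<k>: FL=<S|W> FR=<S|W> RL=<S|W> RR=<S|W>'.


t=0: FL=S FR=W RL=S RR=W
t=1: FL=S FR=W RL=S RR=W
t=3: FL=W FR=S RL=W RR=S
t=5: FL=W FR=S RL=W RR=S
t=9: FL=S FR=W RL=S RR=W
t=10: FL=W FR=S RL=W RR=S
t=14: FL=S FR=W RL=S RR=W

t=0: phase=(2,6,2,6) vs β=4 → FL=S FR=W RL=S RR=W
t=1: phase=(3,7,3,7) vs β=4 → FL=S FR=W RL=S RR=W
t=3: phase=(5,1,5,1) vs β=4 → FL=W FR=S RL=W RR=S
t=5: phase=(7,3,7,3) vs β=4 → FL=W FR=S RL=W RR=S
t=9: phase=(3,7,3,7) vs β=4 → FL=S FR=W RL=S RR=W
t=10: phase=(4,0,4,0) vs β=4 → FL=W FR=S RL=W RR=S
t=14: phase=(0,4,0,4) vs β=4 → FL=S FR=W RL=S RR=W


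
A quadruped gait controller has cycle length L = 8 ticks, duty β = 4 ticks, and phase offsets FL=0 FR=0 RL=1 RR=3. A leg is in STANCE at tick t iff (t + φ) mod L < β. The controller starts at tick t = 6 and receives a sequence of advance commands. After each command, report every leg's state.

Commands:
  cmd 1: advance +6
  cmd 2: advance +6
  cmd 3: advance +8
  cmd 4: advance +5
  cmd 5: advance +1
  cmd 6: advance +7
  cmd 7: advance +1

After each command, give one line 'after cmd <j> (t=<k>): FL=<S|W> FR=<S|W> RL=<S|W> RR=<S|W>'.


start t=6: FL=W FR=W RL=W RR=S
cmd 1: advance +6 → t=12, phase=(4,4,5,7) → FL=W FR=W RL=W RR=W
cmd 2: advance +6 → t=18, phase=(2,2,3,5) → FL=S FR=S RL=S RR=W
cmd 3: advance +8 → t=26, phase=(2,2,3,5) → FL=S FR=S RL=S RR=W
cmd 4: advance +5 → t=31, phase=(7,7,0,2) → FL=W FR=W RL=S RR=S
cmd 5: advance +1 → t=32, phase=(0,0,1,3) → FL=S FR=S RL=S RR=S
cmd 6: advance +7 → t=39, phase=(7,7,0,2) → FL=W FR=W RL=S RR=S
cmd 7: advance +1 → t=40, phase=(0,0,1,3) → FL=S FR=S RL=S RR=S

after cmd 1 (t=12): FL=W FR=W RL=W RR=W
after cmd 2 (t=18): FL=S FR=S RL=S RR=W
after cmd 3 (t=26): FL=S FR=S RL=S RR=W
after cmd 4 (t=31): FL=W FR=W RL=S RR=S
after cmd 5 (t=32): FL=S FR=S RL=S RR=S
after cmd 6 (t=39): FL=W FR=W RL=S RR=S
after cmd 7 (t=40): FL=S FR=S RL=S RR=S


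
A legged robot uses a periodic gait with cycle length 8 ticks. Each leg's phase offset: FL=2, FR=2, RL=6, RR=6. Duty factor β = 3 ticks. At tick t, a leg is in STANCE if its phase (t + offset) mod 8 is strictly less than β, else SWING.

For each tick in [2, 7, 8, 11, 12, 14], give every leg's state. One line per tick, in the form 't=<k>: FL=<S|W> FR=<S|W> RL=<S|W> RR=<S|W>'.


t=2: FL=W FR=W RL=S RR=S
t=7: FL=S FR=S RL=W RR=W
t=8: FL=S FR=S RL=W RR=W
t=11: FL=W FR=W RL=S RR=S
t=12: FL=W FR=W RL=S RR=S
t=14: FL=S FR=S RL=W RR=W

t=2: phase=(4,4,0,0) vs β=3 → FL=W FR=W RL=S RR=S
t=7: phase=(1,1,5,5) vs β=3 → FL=S FR=S RL=W RR=W
t=8: phase=(2,2,6,6) vs β=3 → FL=S FR=S RL=W RR=W
t=11: phase=(5,5,1,1) vs β=3 → FL=W FR=W RL=S RR=S
t=12: phase=(6,6,2,2) vs β=3 → FL=W FR=W RL=S RR=S
t=14: phase=(0,0,4,4) vs β=3 → FL=S FR=S RL=W RR=W


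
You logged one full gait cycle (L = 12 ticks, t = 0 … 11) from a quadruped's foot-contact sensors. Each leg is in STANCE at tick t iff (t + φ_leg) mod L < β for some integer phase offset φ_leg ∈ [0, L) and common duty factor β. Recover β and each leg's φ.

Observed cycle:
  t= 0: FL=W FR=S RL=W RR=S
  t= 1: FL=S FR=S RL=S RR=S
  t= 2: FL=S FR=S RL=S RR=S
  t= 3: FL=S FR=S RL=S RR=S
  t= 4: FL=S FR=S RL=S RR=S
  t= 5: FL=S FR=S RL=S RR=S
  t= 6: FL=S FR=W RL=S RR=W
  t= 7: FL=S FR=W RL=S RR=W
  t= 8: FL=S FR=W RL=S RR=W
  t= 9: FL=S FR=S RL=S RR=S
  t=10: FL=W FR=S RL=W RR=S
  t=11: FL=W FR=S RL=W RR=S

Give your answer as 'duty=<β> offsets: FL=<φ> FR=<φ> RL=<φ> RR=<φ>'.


duty=9 offsets: FL=11 FR=3 RL=11 RR=3

duty β = stance ticks per leg = 9
FL: stance ticks = 9; W→S at t=1 → φ=11
FR: stance ticks = 9; W→S at t=9 → φ=3
RL: stance ticks = 9; W→S at t=1 → φ=11
RR: stance ticks = 9; W→S at t=9 → φ=3


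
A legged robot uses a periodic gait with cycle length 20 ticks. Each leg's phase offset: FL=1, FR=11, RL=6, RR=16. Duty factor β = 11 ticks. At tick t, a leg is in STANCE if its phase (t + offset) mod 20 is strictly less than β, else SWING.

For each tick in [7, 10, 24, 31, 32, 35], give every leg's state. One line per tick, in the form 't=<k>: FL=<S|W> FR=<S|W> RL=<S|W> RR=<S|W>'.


t=7: phase=(8,18,13,3) vs β=11 → FL=S FR=W RL=W RR=S
t=10: phase=(11,1,16,6) vs β=11 → FL=W FR=S RL=W RR=S
t=24: phase=(5,15,10,0) vs β=11 → FL=S FR=W RL=S RR=S
t=31: phase=(12,2,17,7) vs β=11 → FL=W FR=S RL=W RR=S
t=32: phase=(13,3,18,8) vs β=11 → FL=W FR=S RL=W RR=S
t=35: phase=(16,6,1,11) vs β=11 → FL=W FR=S RL=S RR=W

t=7: FL=S FR=W RL=W RR=S
t=10: FL=W FR=S RL=W RR=S
t=24: FL=S FR=W RL=S RR=S
t=31: FL=W FR=S RL=W RR=S
t=32: FL=W FR=S RL=W RR=S
t=35: FL=W FR=S RL=S RR=W


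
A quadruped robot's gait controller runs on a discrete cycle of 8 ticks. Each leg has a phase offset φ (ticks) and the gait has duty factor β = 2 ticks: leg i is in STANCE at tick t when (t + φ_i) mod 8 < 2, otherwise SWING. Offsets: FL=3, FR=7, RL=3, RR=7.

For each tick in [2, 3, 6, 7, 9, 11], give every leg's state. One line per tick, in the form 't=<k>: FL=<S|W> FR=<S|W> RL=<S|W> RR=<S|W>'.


t=2: FL=W FR=S RL=W RR=S
t=3: FL=W FR=W RL=W RR=W
t=6: FL=S FR=W RL=S RR=W
t=7: FL=W FR=W RL=W RR=W
t=9: FL=W FR=S RL=W RR=S
t=11: FL=W FR=W RL=W RR=W

t=2: phase=(5,1,5,1) vs β=2 → FL=W FR=S RL=W RR=S
t=3: phase=(6,2,6,2) vs β=2 → FL=W FR=W RL=W RR=W
t=6: phase=(1,5,1,5) vs β=2 → FL=S FR=W RL=S RR=W
t=7: phase=(2,6,2,6) vs β=2 → FL=W FR=W RL=W RR=W
t=9: phase=(4,0,4,0) vs β=2 → FL=W FR=S RL=W RR=S
t=11: phase=(6,2,6,2) vs β=2 → FL=W FR=W RL=W RR=W


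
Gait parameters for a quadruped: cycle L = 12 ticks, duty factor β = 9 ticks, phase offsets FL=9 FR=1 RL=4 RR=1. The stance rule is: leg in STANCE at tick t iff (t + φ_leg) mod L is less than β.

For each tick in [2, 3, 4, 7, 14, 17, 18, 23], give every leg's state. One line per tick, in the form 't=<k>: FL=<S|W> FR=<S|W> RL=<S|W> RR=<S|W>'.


t=2: phase=(11,3,6,3) vs β=9 → FL=W FR=S RL=S RR=S
t=3: phase=(0,4,7,4) vs β=9 → FL=S FR=S RL=S RR=S
t=4: phase=(1,5,8,5) vs β=9 → FL=S FR=S RL=S RR=S
t=7: phase=(4,8,11,8) vs β=9 → FL=S FR=S RL=W RR=S
t=14: phase=(11,3,6,3) vs β=9 → FL=W FR=S RL=S RR=S
t=17: phase=(2,6,9,6) vs β=9 → FL=S FR=S RL=W RR=S
t=18: phase=(3,7,10,7) vs β=9 → FL=S FR=S RL=W RR=S
t=23: phase=(8,0,3,0) vs β=9 → FL=S FR=S RL=S RR=S

t=2: FL=W FR=S RL=S RR=S
t=3: FL=S FR=S RL=S RR=S
t=4: FL=S FR=S RL=S RR=S
t=7: FL=S FR=S RL=W RR=S
t=14: FL=W FR=S RL=S RR=S
t=17: FL=S FR=S RL=W RR=S
t=18: FL=S FR=S RL=W RR=S
t=23: FL=S FR=S RL=S RR=S


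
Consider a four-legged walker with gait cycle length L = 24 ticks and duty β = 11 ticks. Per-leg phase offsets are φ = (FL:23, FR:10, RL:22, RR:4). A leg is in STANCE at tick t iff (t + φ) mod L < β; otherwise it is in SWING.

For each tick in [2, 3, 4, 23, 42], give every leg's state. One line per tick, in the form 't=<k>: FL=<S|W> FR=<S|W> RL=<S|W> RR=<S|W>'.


t=2: FL=S FR=W RL=S RR=S
t=3: FL=S FR=W RL=S RR=S
t=4: FL=S FR=W RL=S RR=S
t=23: FL=W FR=S RL=W RR=S
t=42: FL=W FR=S RL=W RR=W

t=2: phase=(1,12,0,6) vs β=11 → FL=S FR=W RL=S RR=S
t=3: phase=(2,13,1,7) vs β=11 → FL=S FR=W RL=S RR=S
t=4: phase=(3,14,2,8) vs β=11 → FL=S FR=W RL=S RR=S
t=23: phase=(22,9,21,3) vs β=11 → FL=W FR=S RL=W RR=S
t=42: phase=(17,4,16,22) vs β=11 → FL=W FR=S RL=W RR=W


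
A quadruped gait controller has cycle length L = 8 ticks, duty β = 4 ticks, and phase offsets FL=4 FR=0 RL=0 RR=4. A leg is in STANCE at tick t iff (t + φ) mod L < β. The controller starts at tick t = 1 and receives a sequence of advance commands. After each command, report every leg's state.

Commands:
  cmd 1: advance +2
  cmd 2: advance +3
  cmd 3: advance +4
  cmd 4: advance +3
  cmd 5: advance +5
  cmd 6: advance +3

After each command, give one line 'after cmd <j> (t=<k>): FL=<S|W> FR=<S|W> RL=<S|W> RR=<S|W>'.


start t=1: FL=W FR=S RL=S RR=W
cmd 1: advance +2 → t=3, phase=(7,3,3,7) → FL=W FR=S RL=S RR=W
cmd 2: advance +3 → t=6, phase=(2,6,6,2) → FL=S FR=W RL=W RR=S
cmd 3: advance +4 → t=10, phase=(6,2,2,6) → FL=W FR=S RL=S RR=W
cmd 4: advance +3 → t=13, phase=(1,5,5,1) → FL=S FR=W RL=W RR=S
cmd 5: advance +5 → t=18, phase=(6,2,2,6) → FL=W FR=S RL=S RR=W
cmd 6: advance +3 → t=21, phase=(1,5,5,1) → FL=S FR=W RL=W RR=S

after cmd 1 (t=3): FL=W FR=S RL=S RR=W
after cmd 2 (t=6): FL=S FR=W RL=W RR=S
after cmd 3 (t=10): FL=W FR=S RL=S RR=W
after cmd 4 (t=13): FL=S FR=W RL=W RR=S
after cmd 5 (t=18): FL=W FR=S RL=S RR=W
after cmd 6 (t=21): FL=S FR=W RL=W RR=S


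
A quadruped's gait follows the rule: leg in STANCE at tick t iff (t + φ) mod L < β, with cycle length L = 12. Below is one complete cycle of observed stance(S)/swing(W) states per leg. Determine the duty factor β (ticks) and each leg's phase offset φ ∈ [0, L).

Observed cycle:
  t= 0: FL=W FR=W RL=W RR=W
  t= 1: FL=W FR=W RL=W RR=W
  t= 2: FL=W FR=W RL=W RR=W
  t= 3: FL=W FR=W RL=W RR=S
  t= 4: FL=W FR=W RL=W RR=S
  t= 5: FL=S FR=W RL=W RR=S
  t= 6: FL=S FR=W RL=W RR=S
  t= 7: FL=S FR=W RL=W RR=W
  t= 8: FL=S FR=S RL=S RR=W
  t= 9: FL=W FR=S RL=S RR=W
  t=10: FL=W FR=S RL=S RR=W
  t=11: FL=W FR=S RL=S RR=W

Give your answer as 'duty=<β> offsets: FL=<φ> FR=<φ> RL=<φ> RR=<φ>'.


duty β = stance ticks per leg = 4
FL: stance ticks = 4; W→S at t=5 → φ=7
FR: stance ticks = 4; W→S at t=8 → φ=4
RL: stance ticks = 4; W→S at t=8 → φ=4
RR: stance ticks = 4; W→S at t=3 → φ=9

duty=4 offsets: FL=7 FR=4 RL=4 RR=9


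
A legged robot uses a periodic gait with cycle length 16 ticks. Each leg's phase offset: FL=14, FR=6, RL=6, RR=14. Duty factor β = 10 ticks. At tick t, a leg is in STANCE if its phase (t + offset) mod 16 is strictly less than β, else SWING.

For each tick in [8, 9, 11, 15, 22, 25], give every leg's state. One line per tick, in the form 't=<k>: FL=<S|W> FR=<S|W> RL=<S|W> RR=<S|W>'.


t=8: phase=(6,14,14,6) vs β=10 → FL=S FR=W RL=W RR=S
t=9: phase=(7,15,15,7) vs β=10 → FL=S FR=W RL=W RR=S
t=11: phase=(9,1,1,9) vs β=10 → FL=S FR=S RL=S RR=S
t=15: phase=(13,5,5,13) vs β=10 → FL=W FR=S RL=S RR=W
t=22: phase=(4,12,12,4) vs β=10 → FL=S FR=W RL=W RR=S
t=25: phase=(7,15,15,7) vs β=10 → FL=S FR=W RL=W RR=S

t=8: FL=S FR=W RL=W RR=S
t=9: FL=S FR=W RL=W RR=S
t=11: FL=S FR=S RL=S RR=S
t=15: FL=W FR=S RL=S RR=W
t=22: FL=S FR=W RL=W RR=S
t=25: FL=S FR=W RL=W RR=S


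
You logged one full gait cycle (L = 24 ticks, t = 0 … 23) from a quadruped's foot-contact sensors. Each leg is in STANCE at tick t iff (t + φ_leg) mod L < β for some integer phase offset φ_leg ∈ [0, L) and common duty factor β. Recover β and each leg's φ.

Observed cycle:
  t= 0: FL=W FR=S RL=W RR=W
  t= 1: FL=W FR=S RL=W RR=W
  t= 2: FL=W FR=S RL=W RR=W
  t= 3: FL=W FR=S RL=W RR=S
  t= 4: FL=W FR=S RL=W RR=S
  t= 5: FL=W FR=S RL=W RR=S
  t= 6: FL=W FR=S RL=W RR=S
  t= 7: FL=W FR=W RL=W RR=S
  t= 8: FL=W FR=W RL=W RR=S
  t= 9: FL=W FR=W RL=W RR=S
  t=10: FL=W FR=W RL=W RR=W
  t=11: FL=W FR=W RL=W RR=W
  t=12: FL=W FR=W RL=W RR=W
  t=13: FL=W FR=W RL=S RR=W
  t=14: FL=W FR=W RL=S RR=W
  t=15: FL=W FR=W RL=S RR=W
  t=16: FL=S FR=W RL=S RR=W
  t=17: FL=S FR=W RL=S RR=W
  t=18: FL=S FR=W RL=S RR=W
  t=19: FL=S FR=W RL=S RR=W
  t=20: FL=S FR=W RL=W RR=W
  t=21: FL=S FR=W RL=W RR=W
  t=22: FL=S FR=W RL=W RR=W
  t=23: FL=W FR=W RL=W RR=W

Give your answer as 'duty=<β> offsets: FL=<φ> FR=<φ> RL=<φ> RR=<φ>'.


duty β = stance ticks per leg = 7
FL: stance ticks = 7; W→S at t=16 → φ=8
FR: stance ticks = 7; W→S at t=0 → φ=0
RL: stance ticks = 7; W→S at t=13 → φ=11
RR: stance ticks = 7; W→S at t=3 → φ=21

duty=7 offsets: FL=8 FR=0 RL=11 RR=21


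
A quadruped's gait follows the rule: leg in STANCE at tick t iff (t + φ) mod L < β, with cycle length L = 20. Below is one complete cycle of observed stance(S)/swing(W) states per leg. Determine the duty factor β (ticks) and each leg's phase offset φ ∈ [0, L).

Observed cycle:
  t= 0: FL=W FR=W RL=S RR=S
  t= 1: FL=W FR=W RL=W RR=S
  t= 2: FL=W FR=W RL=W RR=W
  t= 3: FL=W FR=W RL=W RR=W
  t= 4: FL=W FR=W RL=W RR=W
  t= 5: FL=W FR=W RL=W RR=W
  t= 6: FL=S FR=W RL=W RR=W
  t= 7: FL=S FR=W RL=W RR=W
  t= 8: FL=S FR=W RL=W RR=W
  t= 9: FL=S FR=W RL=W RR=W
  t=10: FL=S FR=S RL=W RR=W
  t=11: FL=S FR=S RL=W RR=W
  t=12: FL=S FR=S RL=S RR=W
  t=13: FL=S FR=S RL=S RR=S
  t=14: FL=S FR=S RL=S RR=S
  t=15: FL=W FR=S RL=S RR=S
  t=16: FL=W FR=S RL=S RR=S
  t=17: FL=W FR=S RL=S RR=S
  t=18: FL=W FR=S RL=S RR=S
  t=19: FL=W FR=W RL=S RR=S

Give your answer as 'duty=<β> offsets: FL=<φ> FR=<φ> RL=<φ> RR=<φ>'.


duty=9 offsets: FL=14 FR=10 RL=8 RR=7

duty β = stance ticks per leg = 9
FL: stance ticks = 9; W→S at t=6 → φ=14
FR: stance ticks = 9; W→S at t=10 → φ=10
RL: stance ticks = 9; W→S at t=12 → φ=8
RR: stance ticks = 9; W→S at t=13 → φ=7


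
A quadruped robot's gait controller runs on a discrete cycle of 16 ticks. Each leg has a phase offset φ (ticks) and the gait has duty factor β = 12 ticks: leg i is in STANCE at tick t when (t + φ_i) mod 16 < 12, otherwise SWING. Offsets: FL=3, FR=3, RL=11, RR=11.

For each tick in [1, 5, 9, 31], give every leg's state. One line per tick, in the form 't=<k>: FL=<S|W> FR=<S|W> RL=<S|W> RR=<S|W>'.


t=1: phase=(4,4,12,12) vs β=12 → FL=S FR=S RL=W RR=W
t=5: phase=(8,8,0,0) vs β=12 → FL=S FR=S RL=S RR=S
t=9: phase=(12,12,4,4) vs β=12 → FL=W FR=W RL=S RR=S
t=31: phase=(2,2,10,10) vs β=12 → FL=S FR=S RL=S RR=S

t=1: FL=S FR=S RL=W RR=W
t=5: FL=S FR=S RL=S RR=S
t=9: FL=W FR=W RL=S RR=S
t=31: FL=S FR=S RL=S RR=S


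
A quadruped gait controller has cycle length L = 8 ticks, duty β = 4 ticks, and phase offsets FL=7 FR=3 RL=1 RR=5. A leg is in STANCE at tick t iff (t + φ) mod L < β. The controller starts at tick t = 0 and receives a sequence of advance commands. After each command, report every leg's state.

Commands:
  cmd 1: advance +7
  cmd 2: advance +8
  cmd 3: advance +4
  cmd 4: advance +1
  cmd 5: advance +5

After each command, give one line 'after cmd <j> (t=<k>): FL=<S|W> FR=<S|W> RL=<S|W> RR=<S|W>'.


after cmd 1 (t=7): FL=W FR=S RL=S RR=W
after cmd 2 (t=15): FL=W FR=S RL=S RR=W
after cmd 3 (t=19): FL=S FR=W RL=W RR=S
after cmd 4 (t=20): FL=S FR=W RL=W RR=S
after cmd 5 (t=25): FL=S FR=W RL=S RR=W

start t=0: FL=W FR=S RL=S RR=W
cmd 1: advance +7 → t=7, phase=(6,2,0,4) → FL=W FR=S RL=S RR=W
cmd 2: advance +8 → t=15, phase=(6,2,0,4) → FL=W FR=S RL=S RR=W
cmd 3: advance +4 → t=19, phase=(2,6,4,0) → FL=S FR=W RL=W RR=S
cmd 4: advance +1 → t=20, phase=(3,7,5,1) → FL=S FR=W RL=W RR=S
cmd 5: advance +5 → t=25, phase=(0,4,2,6) → FL=S FR=W RL=S RR=W


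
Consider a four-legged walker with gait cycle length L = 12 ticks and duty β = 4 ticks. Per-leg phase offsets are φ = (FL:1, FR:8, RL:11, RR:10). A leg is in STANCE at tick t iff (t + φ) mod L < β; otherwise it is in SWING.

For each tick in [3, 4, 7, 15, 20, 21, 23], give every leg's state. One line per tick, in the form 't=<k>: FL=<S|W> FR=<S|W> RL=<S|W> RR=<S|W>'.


t=3: FL=W FR=W RL=S RR=S
t=4: FL=W FR=S RL=S RR=S
t=7: FL=W FR=S RL=W RR=W
t=15: FL=W FR=W RL=S RR=S
t=20: FL=W FR=W RL=W RR=W
t=21: FL=W FR=W RL=W RR=W
t=23: FL=S FR=W RL=W RR=W

t=3: phase=(4,11,2,1) vs β=4 → FL=W FR=W RL=S RR=S
t=4: phase=(5,0,3,2) vs β=4 → FL=W FR=S RL=S RR=S
t=7: phase=(8,3,6,5) vs β=4 → FL=W FR=S RL=W RR=W
t=15: phase=(4,11,2,1) vs β=4 → FL=W FR=W RL=S RR=S
t=20: phase=(9,4,7,6) vs β=4 → FL=W FR=W RL=W RR=W
t=21: phase=(10,5,8,7) vs β=4 → FL=W FR=W RL=W RR=W
t=23: phase=(0,7,10,9) vs β=4 → FL=S FR=W RL=W RR=W


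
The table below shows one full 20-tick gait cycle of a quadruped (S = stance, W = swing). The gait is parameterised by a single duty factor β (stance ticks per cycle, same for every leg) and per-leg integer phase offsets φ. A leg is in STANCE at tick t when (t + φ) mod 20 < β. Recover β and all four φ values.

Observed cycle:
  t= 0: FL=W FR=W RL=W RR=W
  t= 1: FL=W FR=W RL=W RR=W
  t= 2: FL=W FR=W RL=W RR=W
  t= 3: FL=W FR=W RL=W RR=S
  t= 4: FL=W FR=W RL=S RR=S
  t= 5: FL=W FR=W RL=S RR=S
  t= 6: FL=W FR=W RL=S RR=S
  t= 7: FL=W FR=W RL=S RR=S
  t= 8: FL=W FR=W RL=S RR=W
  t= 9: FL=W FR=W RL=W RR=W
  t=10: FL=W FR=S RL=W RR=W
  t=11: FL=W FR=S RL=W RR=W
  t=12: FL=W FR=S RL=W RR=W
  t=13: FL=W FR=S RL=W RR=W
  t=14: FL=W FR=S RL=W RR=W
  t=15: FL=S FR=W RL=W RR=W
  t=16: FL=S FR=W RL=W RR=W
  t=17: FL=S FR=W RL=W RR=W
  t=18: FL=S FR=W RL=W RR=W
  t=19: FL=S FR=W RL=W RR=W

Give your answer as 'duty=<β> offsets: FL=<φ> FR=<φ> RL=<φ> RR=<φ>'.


duty=5 offsets: FL=5 FR=10 RL=16 RR=17

duty β = stance ticks per leg = 5
FL: stance ticks = 5; W→S at t=15 → φ=5
FR: stance ticks = 5; W→S at t=10 → φ=10
RL: stance ticks = 5; W→S at t=4 → φ=16
RR: stance ticks = 5; W→S at t=3 → φ=17


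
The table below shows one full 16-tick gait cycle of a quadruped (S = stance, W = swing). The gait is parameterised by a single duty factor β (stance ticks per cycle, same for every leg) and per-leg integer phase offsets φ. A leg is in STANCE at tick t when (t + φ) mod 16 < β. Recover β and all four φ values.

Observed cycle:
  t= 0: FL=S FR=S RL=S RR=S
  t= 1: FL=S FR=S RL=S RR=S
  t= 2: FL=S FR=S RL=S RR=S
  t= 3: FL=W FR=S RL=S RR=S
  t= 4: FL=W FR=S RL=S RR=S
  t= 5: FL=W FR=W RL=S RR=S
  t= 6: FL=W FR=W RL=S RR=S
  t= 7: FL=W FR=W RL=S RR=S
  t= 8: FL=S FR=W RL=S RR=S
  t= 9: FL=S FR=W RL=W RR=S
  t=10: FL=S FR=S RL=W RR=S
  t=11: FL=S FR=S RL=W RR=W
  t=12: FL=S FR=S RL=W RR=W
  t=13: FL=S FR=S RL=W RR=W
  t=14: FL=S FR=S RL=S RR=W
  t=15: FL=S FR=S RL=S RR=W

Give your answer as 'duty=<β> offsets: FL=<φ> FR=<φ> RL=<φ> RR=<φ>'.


duty β = stance ticks per leg = 11
FL: stance ticks = 11; W→S at t=8 → φ=8
FR: stance ticks = 11; W→S at t=10 → φ=6
RL: stance ticks = 11; W→S at t=14 → φ=2
RR: stance ticks = 11; W→S at t=0 → φ=0

duty=11 offsets: FL=8 FR=6 RL=2 RR=0
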